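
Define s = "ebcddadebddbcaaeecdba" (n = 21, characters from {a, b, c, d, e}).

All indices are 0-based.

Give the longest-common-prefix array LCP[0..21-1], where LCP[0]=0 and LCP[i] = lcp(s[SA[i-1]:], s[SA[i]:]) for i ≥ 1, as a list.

[0, 1, 1, 1, 0, 1, 2, 1, 0, 1, 2, 0, 1, 2, 1, 2, 1, 0, 2, 1, 1]

rank | idx | suffix
   0 |  20 | a
   1 |  13 | aaeecdba
   2 |   5 | adebddbcaaeecdba
   3 |  14 | aeecdba
   4 |  19 | ba
   5 |  11 | bcaaeecdba
   6 |   1 | bcddadebddbcaaeecdba
   7 |   8 | bddbcaaeecdba
   8 |  12 | caaeecdba
   9 |  17 | cdba
  10 |   2 | cddadebddbcaaeecdba
  11 |   4 | dadebddbcaaeecdba
  12 |  18 | dba
  13 |  10 | dbcaaeecdba
  14 |   3 | ddadebddbcaaeecdba
  15 |   9 | ddbcaaeecdba
  16 |   6 | debddbcaaeecdba
  17 |   0 | ebcddadebddbcaaeecdba
  18 |   7 | ebddbcaaeecdba
  19 |  16 | ecdba
  20 |  15 | eecdba

SA = [20, 13, 5, 14, 19, 11, 1, 8, 12, 17, 2, 4, 18, 10, 3, 9, 6, 0, 7, 16, 15]
[i] adj suffixes → lcp
  [1] 20/13 → 1 ('a')
  [2] 13/5 → 1 ('a')
  [3] 5/14 → 1 ('a')
  [4] 14/19 → 0 ('')
  [5] 19/11 → 1 ('b')
  [6] 11/1 → 2 ('bc')
  [7] 1/8 → 1 ('b')
  [8] 8/12 → 0 ('')
  [9] 12/17 → 1 ('c')
  [10] 17/2 → 2 ('cd')
  [11] 2/4 → 0 ('')
  [12] 4/18 → 1 ('d')
  [13] 18/10 → 2 ('db')
  [14] 10/3 → 1 ('d')
  [15] 3/9 → 2 ('dd')
  [16] 9/6 → 1 ('d')
  [17] 6/0 → 0 ('')
  [18] 0/7 → 2 ('eb')
  [19] 7/16 → 1 ('e')
  [20] 16/15 → 1 ('e')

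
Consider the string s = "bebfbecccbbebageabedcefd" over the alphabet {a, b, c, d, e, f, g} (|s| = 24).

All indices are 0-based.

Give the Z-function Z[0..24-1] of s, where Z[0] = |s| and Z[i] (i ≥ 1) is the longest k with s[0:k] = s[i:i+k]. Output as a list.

Z[0]=24
i=1: outside box; Z[1]=0
i=2: outside box; Z[2]=1 extend→box=[2,3)
i=3: outside box; Z[3]=0
i=4: outside box; Z[4]=2 extend→box=[4,6)
i=5: min(r-i=1, Z[1]=0)=0; Z[5]=0
i=6: outside box; Z[6]=0
i=7: outside box; Z[7]=0
i=8: outside box; Z[8]=0
i=9: outside box; Z[9]=1 extend→box=[9,10)
i=10: outside box; Z[10]=3 extend→box=[10,13)
i=11: min(r-i=2, Z[1]=0)=0; Z[11]=0
i=12: min(r-i=1, Z[2]=1)=1; Z[12]=1
i=13: outside box; Z[13]=0
i=14: outside box; Z[14]=0
i=15: outside box; Z[15]=0
i=16: outside box; Z[16]=0
i=17: outside box; Z[17]=2 extend→box=[17,19)
i=18: min(r-i=1, Z[1]=0)=0; Z[18]=0
i=19: outside box; Z[19]=0
i=20: outside box; Z[20]=0
i=21: outside box; Z[21]=0
i=22: outside box; Z[22]=0
i=23: outside box; Z[23]=0

[24, 0, 1, 0, 2, 0, 0, 0, 0, 1, 3, 0, 1, 0, 0, 0, 0, 2, 0, 0, 0, 0, 0, 0]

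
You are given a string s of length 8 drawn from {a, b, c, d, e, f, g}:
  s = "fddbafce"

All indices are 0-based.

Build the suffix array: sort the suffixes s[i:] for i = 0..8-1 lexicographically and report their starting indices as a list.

sorted suffixes:
  #0 SA[0]=4  'afce'
  #1 SA[1]=3  'bafce'
  #2 SA[2]=6  'ce'
  #3 SA[3]=2  'dbafce'
  #4 SA[4]=1  'ddbafce'
  #5 SA[5]=7  'e'
  #6 SA[6]=5  'fce'
  #7 SA[7]=0  'fddbafce'

[4, 3, 6, 2, 1, 7, 5, 0]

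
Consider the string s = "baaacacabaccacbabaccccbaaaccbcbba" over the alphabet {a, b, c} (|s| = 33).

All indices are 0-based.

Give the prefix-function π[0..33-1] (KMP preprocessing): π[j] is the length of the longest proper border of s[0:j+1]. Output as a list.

π[0] = 0
j=1 s[j]='a': π[1]=0 (border '')
j=2 s[j]='a': π[2]=0 (border '')
j=3 s[j]='a': π[3]=0 (border '')
j=4 s[j]='c': π[4]=0 (border '')
j=5 s[j]='a': π[5]=0 (border '')
j=6 s[j]='c': π[6]=0 (border '')
j=7 s[j]='a': π[7]=0 (border '')
j=8 s[j]='b': π[8]=1 (border 'b')
j=9 s[j]='a': π[9]=2 (border 'ba')
j=10 s[j]='c': k: 2→0; π[10]=0 (border '')
j=11 s[j]='c': π[11]=0 (border '')
j=12 s[j]='a': π[12]=0 (border '')
j=13 s[j]='c': π[13]=0 (border '')
j=14 s[j]='b': π[14]=1 (border 'b')
j=15 s[j]='a': π[15]=2 (border 'ba')
j=16 s[j]='b': k: 2→0; π[16]=1 (border 'b')
j=17 s[j]='a': π[17]=2 (border 'ba')
j=18 s[j]='c': k: 2→0; π[18]=0 (border '')
j=19 s[j]='c': π[19]=0 (border '')
j=20 s[j]='c': π[20]=0 (border '')
j=21 s[j]='c': π[21]=0 (border '')
j=22 s[j]='b': π[22]=1 (border 'b')
j=23 s[j]='a': π[23]=2 (border 'ba')
j=24 s[j]='a': π[24]=3 (border 'baa')
j=25 s[j]='a': π[25]=4 (border 'baaa')
j=26 s[j]='c': π[26]=5 (border 'baaac')
j=27 s[j]='c': k: 5→0; π[27]=0 (border '')
j=28 s[j]='b': π[28]=1 (border 'b')
j=29 s[j]='c': k: 1→0; π[29]=0 (border '')
j=30 s[j]='b': π[30]=1 (border 'b')
j=31 s[j]='b': k: 1→0; π[31]=1 (border 'b')
j=32 s[j]='a': π[32]=2 (border 'ba')

[0, 0, 0, 0, 0, 0, 0, 0, 1, 2, 0, 0, 0, 0, 1, 2, 1, 2, 0, 0, 0, 0, 1, 2, 3, 4, 5, 0, 1, 0, 1, 1, 2]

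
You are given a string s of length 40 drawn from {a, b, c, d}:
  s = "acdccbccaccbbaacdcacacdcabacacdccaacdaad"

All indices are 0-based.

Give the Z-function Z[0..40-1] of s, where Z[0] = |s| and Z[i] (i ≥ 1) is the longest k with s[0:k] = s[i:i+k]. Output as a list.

Z[0]=40
i=1: i≥r, start 0; Z[1]=0
i=2: i≥r, start 0; Z[2]=0
i=3: i≥r, start 0; Z[3]=0
i=4: i≥r, start 0; Z[4]=0
i=5: i≥r, start 0; Z[5]=0
i=6: i≥r, start 0; Z[6]=0
i=7: i≥r, start 0; Z[7]=0
i=8: i≥r, start 0; Z[8]=2 extend→box=[8,10)
i=9: min(r-i=1, Z[1]=0)=0; Z[9]=0
i=10: i≥r, start 0; Z[10]=0
i=11: i≥r, start 0; Z[11]=0
i=12: i≥r, start 0; Z[12]=0
i=13: i≥r, start 0; Z[13]=1 extend→box=[13,14)
i=14: i≥r, start 0; Z[14]=4 extend→box=[14,18)
i=15: min(r-i=3, Z[1]=0)=0; Z[15]=0
i=16: min(r-i=2, Z[2]=0)=0; Z[16]=0
i=17: min(r-i=1, Z[3]=0)=0; Z[17]=0
i=18: i≥r, start 0; Z[18]=2 extend→box=[18,20)
i=19: min(r-i=1, Z[1]=0)=0; Z[19]=0
i=20: i≥r, start 0; Z[20]=4 extend→box=[20,24)
i=21: min(r-i=3, Z[1]=0)=0; Z[21]=0
i=22: min(r-i=2, Z[2]=0)=0; Z[22]=0
i=23: min(r-i=1, Z[3]=0)=0; Z[23]=0
i=24: i≥r, start 0; Z[24]=1 extend→box=[24,25)
i=25: i≥r, start 0; Z[25]=0
i=26: i≥r, start 0; Z[26]=2 extend→box=[26,28)
i=27: min(r-i=1, Z[1]=0)=0; Z[27]=0
i=28: i≥r, start 0; Z[28]=5 extend→box=[28,33)
i=29: min(r-i=4, Z[1]=0)=0; Z[29]=0
i=30: min(r-i=3, Z[2]=0)=0; Z[30]=0
i=31: min(r-i=2, Z[3]=0)=0; Z[31]=0
i=32: min(r-i=1, Z[4]=0)=0; Z[32]=0
i=33: i≥r, start 0; Z[33]=1 extend→box=[33,34)
i=34: i≥r, start 0; Z[34]=3 extend→box=[34,37)
i=35: min(r-i=2, Z[1]=0)=0; Z[35]=0
i=36: min(r-i=1, Z[2]=0)=0; Z[36]=0
i=37: i≥r, start 0; Z[37]=1 extend→box=[37,38)
i=38: i≥r, start 0; Z[38]=1 extend→box=[38,39)
i=39: i≥r, start 0; Z[39]=0

[40, 0, 0, 0, 0, 0, 0, 0, 2, 0, 0, 0, 0, 1, 4, 0, 0, 0, 2, 0, 4, 0, 0, 0, 1, 0, 2, 0, 5, 0, 0, 0, 0, 1, 3, 0, 0, 1, 1, 0]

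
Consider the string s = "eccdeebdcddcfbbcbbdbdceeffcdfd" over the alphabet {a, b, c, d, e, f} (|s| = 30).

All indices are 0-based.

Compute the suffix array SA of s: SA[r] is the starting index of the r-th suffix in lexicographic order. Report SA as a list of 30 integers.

[13, 16, 14, 17, 6, 19, 15, 1, 8, 2, 26, 21, 11, 29, 18, 7, 20, 10, 9, 3, 27, 5, 0, 4, 22, 23, 12, 25, 28, 24]

sorted suffixes:
  #0 SA[0]=13  'bbcbbdbdceeffcdfd'
  #1 SA[1]=16  'bbdbdceeffcdfd'
  #2 SA[2]=14  'bcbbdbdceeffcdfd'
  #3 SA[3]=17  'bdbdceeffcdfd'
  #4 SA[4]=6  'bdcddcfbbcbbdbdceeffcdfd'
  #5 SA[5]=19  'bdceeffcdfd'
  #6 SA[6]=15  'cbbdbdceeffcdfd'
  #7 SA[7]=1  'ccdeebdcddcfbbcbbdbdceeffcdfd'
  #8 SA[8]=8  'cddcfbbcbbdbdceeffcdfd'
  #9 SA[9]=2  'cdeebdcddcfbbcbbdbdceeffcdfd'
  #10 SA[10]=26  'cdfd'
  #11 SA[11]=21  'ceeffcdfd'
  #12 SA[12]=11  'cfbbcbbdbdceeffcdfd'
  #13 SA[13]=29  'd'
  #14 SA[14]=18  'dbdceeffcdfd'
  #15 SA[15]=7  'dcddcfbbcbbdbdceeffcdfd'
  #16 SA[16]=20  'dceeffcdfd'
  #17 SA[17]=10  'dcfbbcbbdbdceeffcdfd'
  #18 SA[18]=9  'ddcfbbcbbdbdceeffcdfd'
  #19 SA[19]=3  'deebdcddcfbbcbbdbdceeffcdfd'
  #20 SA[20]=27  'dfd'
  #21 SA[21]=5  'ebdcddcfbbcbbdbdceeffcdfd'
  #22 SA[22]=0  'eccdeebdcddcfbbcbbdbdceeffcdfd'
  #23 SA[23]=4  'eebdcddcfbbcbbdbdceeffcdfd'
  #24 SA[24]=22  'eeffcdfd'
  #25 SA[25]=23  'effcdfd'
  #26 SA[26]=12  'fbbcbbdbdceeffcdfd'
  #27 SA[27]=25  'fcdfd'
  #28 SA[28]=28  'fd'
  #29 SA[29]=24  'ffcdfd'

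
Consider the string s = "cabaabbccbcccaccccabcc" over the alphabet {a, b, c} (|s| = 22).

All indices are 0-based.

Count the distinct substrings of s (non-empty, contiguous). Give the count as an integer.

215

rank | idx | suffix
   0 |   3 | aabbccbcccaccccabcc
   1 |   1 | abaabbccbcccaccccabcc
   2 |   4 | abbccbcccaccccabcc
   3 |  18 | abcc
   4 |  13 | accccabcc
   5 |   2 | baabbccbcccaccccabcc
   6 |   5 | bbccbcccaccccabcc
   7 |  19 | bcc
   8 |   6 | bccbcccaccccabcc
   9 |   9 | bcccaccccabcc
  10 |  21 | c
  11 |   0 | cabaabbccbcccaccccabcc
  12 |  17 | cabcc
  13 |  12 | caccccabcc
  14 |   8 | cbcccaccccabcc
  15 |  20 | cc
  16 |  16 | ccabcc
  17 |  11 | ccaccccabcc
  18 |   7 | ccbcccaccccabcc
  19 |  15 | cccabcc
  20 |  10 | cccaccccabcc
  21 |  14 | ccccabcc

SA = [3, 1, 4, 18, 13, 2, 5, 19, 6, 9, 21, 0, 17, 12, 8, 20, 16, 11, 7, 15, 10, 14]
rank  pair      lcp
   1  s[3:],s[1:]  1  'a'
   2  s[1:],s[4:]  2  'ab'
   3  s[4:],s[18:]  2  'ab'
   4  s[18:],s[13:]  1  'a'
   5  s[13:],s[2:]  0  ''
   6  s[2:],s[5:]  1  'b'
   7  s[5:],s[19:]  1  'b'
   8  s[19:],s[6:]  3  'bcc'
   9  s[6:],s[9:]  3  'bcc'
  10  s[9:],s[21:]  0  ''
  11  s[21:],s[0:]  1  'c'
  12  s[0:],s[17:]  3  'cab'
  13  s[17:],s[12:]  2  'ca'
  14  s[12:],s[8:]  1  'c'
  15  s[8:],s[20:]  1  'c'
  16  s[20:],s[16:]  2  'cc'
  17  s[16:],s[11:]  3  'cca'
  18  s[11:],s[7:]  2  'cc'
  19  s[7:],s[15:]  2  'cc'
  20  s[15:],s[10:]  4  'ccca'
  21  s[10:],s[14:]  3  'ccc'

n(n+1)/2 = 22·23/2 = 253
Σ LCP = 0 + 1 + 2 + 2 + 1 + 0 + 1 + 1 + 3 + 3 + 0 + 1 + 3 + 2 + 1 + 1 + 2 + 3 + 2 + 2 + 4 + 3 = 38
distinct = 253 − 38 = 215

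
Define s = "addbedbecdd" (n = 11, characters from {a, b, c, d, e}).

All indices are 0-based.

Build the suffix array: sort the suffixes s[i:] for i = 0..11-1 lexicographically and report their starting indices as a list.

sorted suffixes:
  #0 SA[0]=0  'addbedbecdd'
  #1 SA[1]=6  'becdd'
  #2 SA[2]=3  'bedbecdd'
  #3 SA[3]=8  'cdd'
  #4 SA[4]=10  'd'
  #5 SA[5]=5  'dbecdd'
  #6 SA[6]=2  'dbedbecdd'
  #7 SA[7]=9  'dd'
  #8 SA[8]=1  'ddbedbecdd'
  #9 SA[9]=7  'ecdd'
  #10 SA[10]=4  'edbecdd'

[0, 6, 3, 8, 10, 5, 2, 9, 1, 7, 4]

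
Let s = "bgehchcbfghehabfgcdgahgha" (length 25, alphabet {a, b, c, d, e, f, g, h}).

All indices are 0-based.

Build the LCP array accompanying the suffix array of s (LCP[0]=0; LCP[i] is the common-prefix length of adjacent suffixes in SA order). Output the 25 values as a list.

rank→(start, suffix):
  0 → (24, 'a')
  1 → (13, 'abfgcdgahgha')
  2 → (20, 'ahgha')
  3 → (14, 'bfgcdgahgha')
  4 → (7, 'bfghehabfgcdgahgha')
  5 → (0, 'bgehchcbfghehabfgcdgahgha')
  6 → (6, 'cbfghehabfgcdgahgha')
  7 → (17, 'cdgahgha')
  8 → (4, 'chcbfghehabfgcdgahgha')
  9 → (18, 'dgahgha')
  10 → (11, 'ehabfgcdgahgha')
  11 → (2, 'ehchcbfghehabfgcdgahgha')
  12 → (15, 'fgcdgahgha')
  13 → (8, 'fghehabfgcdgahgha')
  14 → (19, 'gahgha')
  15 → (16, 'gcdgahgha')
  16 → (1, 'gehchcbfghehabfgcdgahgha')
  17 → (22, 'gha')
  18 → (9, 'ghehabfgcdgahgha')
  19 → (23, 'ha')
  20 → (12, 'habfgcdgahgha')
  21 → (5, 'hcbfghehabfgcdgahgha')
  22 → (3, 'hchcbfghehabfgcdgahgha')
  23 → (10, 'hehabfgcdgahgha')
  24 → (21, 'hgha')

SA = [24, 13, 20, 14, 7, 0, 6, 17, 4, 18, 11, 2, 15, 8, 19, 16, 1, 22, 9, 23, 12, 5, 3, 10, 21]
rank  pair      lcp
   1  s[24:],s[13:]  1  'a'
   2  s[13:],s[20:]  1  'a'
   3  s[20:],s[14:]  0  ''
   4  s[14:],s[7:]  3  'bfg'
   5  s[7:],s[0:]  1  'b'
   6  s[0:],s[6:]  0  ''
   7  s[6:],s[17:]  1  'c'
   8  s[17:],s[4:]  1  'c'
   9  s[4:],s[18:]  0  ''
  10  s[18:],s[11:]  0  ''
  11  s[11:],s[2:]  2  'eh'
  12  s[2:],s[15:]  0  ''
  13  s[15:],s[8:]  2  'fg'
  14  s[8:],s[19:]  0  ''
  15  s[19:],s[16:]  1  'g'
  16  s[16:],s[1:]  1  'g'
  17  s[1:],s[22:]  1  'g'
  18  s[22:],s[9:]  2  'gh'
  19  s[9:],s[23:]  0  ''
  20  s[23:],s[12:]  2  'ha'
  21  s[12:],s[5:]  1  'h'
  22  s[5:],s[3:]  2  'hc'
  23  s[3:],s[10:]  1  'h'
  24  s[10:],s[21:]  1  'h'

[0, 1, 1, 0, 3, 1, 0, 1, 1, 0, 0, 2, 0, 2, 0, 1, 1, 1, 2, 0, 2, 1, 2, 1, 1]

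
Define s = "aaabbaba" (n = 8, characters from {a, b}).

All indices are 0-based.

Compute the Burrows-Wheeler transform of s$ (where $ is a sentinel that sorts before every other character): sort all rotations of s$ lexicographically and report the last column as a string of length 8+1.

ab$abaaba

rank  rotation   last
    0  $aaabbaba  a
    1  a$aaabbab  b
    2  aaabbaba$  $
    3  aabbaba$a  a
    4  aba$aaabb  b
    5  abbaba$aa  a
    6  ba$aaabba  a
    7  baba$aaab  b
    8  bbaba$aaa  a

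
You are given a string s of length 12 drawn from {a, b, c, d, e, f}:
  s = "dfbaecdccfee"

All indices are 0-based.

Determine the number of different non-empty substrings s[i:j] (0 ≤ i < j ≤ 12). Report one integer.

72

sorted suffixes:
  #0 SA[0]=3  'aecdccfee'
  #1 SA[1]=2  'baecdccfee'
  #2 SA[2]=7  'ccfee'
  #3 SA[3]=5  'cdccfee'
  #4 SA[4]=8  'cfee'
  #5 SA[5]=6  'dccfee'
  #6 SA[6]=0  'dfbaecdccfee'
  #7 SA[7]=11  'e'
  #8 SA[8]=4  'ecdccfee'
  #9 SA[9]=10  'ee'
  #10 SA[10]=1  'fbaecdccfee'
  #11 SA[11]=9  'fee'

SA = [3, 2, 7, 5, 8, 6, 0, 11, 4, 10, 1, 9]
[i] adj suffixes → lcp
  [1] 3/2 → 0 ('')
  [2] 2/7 → 0 ('')
  [3] 7/5 → 1 ('c')
  [4] 5/8 → 1 ('c')
  [5] 8/6 → 0 ('')
  [6] 6/0 → 1 ('d')
  [7] 0/11 → 0 ('')
  [8] 11/4 → 1 ('e')
  [9] 4/10 → 1 ('e')
  [10] 10/1 → 0 ('')
  [11] 1/9 → 1 ('f')

n(n+1)/2 = 12·13/2 = 78
Σ LCP = 0 + 0 + 0 + 1 + 1 + 0 + 1 + 0 + 1 + 1 + 0 + 1 = 6
distinct = 78 − 6 = 72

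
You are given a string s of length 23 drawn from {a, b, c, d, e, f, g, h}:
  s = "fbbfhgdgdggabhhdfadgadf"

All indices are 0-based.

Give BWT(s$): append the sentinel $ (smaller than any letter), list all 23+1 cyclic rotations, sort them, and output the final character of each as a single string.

rank  rotation                  last
    0  $fbbfhgdgdggabhhdfadgadf  f
    1  abhhdfadgadf$fbbfhgdgdgg  g
    2  adf$fbbfhgdgdggabhhdfadg  g
    3  adgadf$fbbfhgdgdggabhhdf  f
    4  bbfhgdgdggabhhdfadgadf$f  f
    5  bfhgdgdggabhhdfadgadf$fb  b
    6  bhhdfadgadf$fbbfhgdgdgga  a
    7  df$fbbfhgdgdggabhhdfadga  a
    8  dfadgadf$fbbfhgdgdggabhh  h
    9  dgadf$fbbfhgdgdggabhhdfa  a
   10  dgdggabhhdfadgadf$fbbfhg  g
   11  dggabhhdfadgadf$fbbfhgdg  g
   12  f$fbbfhgdgdggabhhdfadgad  d
   13  fadgadf$fbbfhgdgdggabhhd  d
   14  fbbfhgdgdggabhhdfadgadf$  $
   15  fhgdgdggabhhdfadgadf$fbb  b
   16  gabhhdfadgadf$fbbfhgdgdg  g
   17  gadf$fbbfhgdgdggabhhdfad  d
   18  gdgdggabhhdfadgadf$fbbfh  h
   19  gdggabhhdfadgadf$fbbfhgd  d
   20  ggabhhdfadgadf$fbbfhgdgd  d
   21  hdfadgadf$fbbfhgdgdggabh  h
   22  hgdgdggabhhdfadgadf$fbbf  f
   23  hhdfadgadf$fbbfhgdgdggab  b

fggffbaahaggdd$bgdhddhfb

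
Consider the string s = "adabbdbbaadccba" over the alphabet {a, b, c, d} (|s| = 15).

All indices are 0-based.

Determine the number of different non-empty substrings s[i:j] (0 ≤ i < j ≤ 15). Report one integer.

106

sorted suffixes:
  #0 SA[0]=14  'a'
  #1 SA[1]=8  'aadccba'
  #2 SA[2]=2  'abbdbbaadccba'
  #3 SA[3]=0  'adabbdbbaadccba'
  #4 SA[4]=9  'adccba'
  #5 SA[5]=13  'ba'
  #6 SA[6]=7  'baadccba'
  #7 SA[7]=6  'bbaadccba'
  #8 SA[8]=3  'bbdbbaadccba'
  #9 SA[9]=4  'bdbbaadccba'
  #10 SA[10]=12  'cba'
  #11 SA[11]=11  'ccba'
  #12 SA[12]=1  'dabbdbbaadccba'
  #13 SA[13]=5  'dbbaadccba'
  #14 SA[14]=10  'dccba'

SA = [14, 8, 2, 0, 9, 13, 7, 6, 3, 4, 12, 11, 1, 5, 10]
rank  pair      lcp
   1  s[14:],s[8:]  1  'a'
   2  s[8:],s[2:]  1  'a'
   3  s[2:],s[0:]  1  'a'
   4  s[0:],s[9:]  2  'ad'
   5  s[9:],s[13:]  0  ''
   6  s[13:],s[7:]  2  'ba'
   7  s[7:],s[6:]  1  'b'
   8  s[6:],s[3:]  2  'bb'
   9  s[3:],s[4:]  1  'b'
  10  s[4:],s[12:]  0  ''
  11  s[12:],s[11:]  1  'c'
  12  s[11:],s[1:]  0  ''
  13  s[1:],s[5:]  1  'd'
  14  s[5:],s[10:]  1  'd'

n(n+1)/2 = 15·16/2 = 120
Σ LCP = 0 + 1 + 1 + 1 + 2 + 0 + 2 + 1 + 2 + 1 + 0 + 1 + 0 + 1 + 1 = 14
distinct = 120 − 14 = 106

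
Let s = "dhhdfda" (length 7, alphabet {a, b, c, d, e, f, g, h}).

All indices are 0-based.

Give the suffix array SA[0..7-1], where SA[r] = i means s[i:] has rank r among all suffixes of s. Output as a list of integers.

rank | idx | suffix
   0 |   6 | a
   1 |   5 | da
   2 |   3 | dfda
   3 |   0 | dhhdfda
   4 |   4 | fda
   5 |   2 | hdfda
   6 |   1 | hhdfda

[6, 5, 3, 0, 4, 2, 1]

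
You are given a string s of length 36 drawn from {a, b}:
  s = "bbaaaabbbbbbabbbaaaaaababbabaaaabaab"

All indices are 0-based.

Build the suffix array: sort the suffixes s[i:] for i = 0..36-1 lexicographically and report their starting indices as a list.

sorted suffixes:
  #0 SA[0]=16  'aaaaaababbabaaaabaab'
  #1 SA[1]=17  'aaaaababbabaaaabaab'
  #2 SA[2]=28  'aaaabaab'
  #3 SA[3]=18  'aaaababbabaaaabaab'
  #4 SA[4]=2  'aaaabbbbbbabbbaaaaaababbabaaaabaab'
  #5 SA[5]=29  'aaabaab'
  #6 SA[6]=19  'aaababbabaaaabaab'
  #7 SA[7]=3  'aaabbbbbbabbbaaaaaababbabaaaabaab'
  #8 SA[8]=33  'aab'
  #9 SA[9]=30  'aabaab'
  #10 SA[10]=20  'aababbabaaaabaab'
  #11 SA[11]=4  'aabbbbbbabbbaaaaaababbabaaaabaab'
  #12 SA[12]=34  'ab'
  #13 SA[13]=26  'abaaaabaab'
  #14 SA[14]=31  'abaab'
  #15 SA[15]=21  'ababbabaaaabaab'
  #16 SA[16]=23  'abbabaaaabaab'
  #17 SA[17]=12  'abbbaaaaaababbabaaaabaab'
  #18 SA[18]=5  'abbbbbbabbbaaaaaababbabaaaabaab'
  #19 SA[19]=35  'b'
  #20 SA[20]=15  'baaaaaababbabaaaabaab'
  #21 SA[21]=27  'baaaabaab'
  #22 SA[22]=1  'baaaabbbbbbabbbaaaaaababbabaaaabaab'
  #23 SA[23]=32  'baab'
  #24 SA[24]=25  'babaaaabaab'
  #25 SA[25]=22  'babbabaaaabaab'
  #26 SA[26]=11  'babbbaaaaaababbabaaaabaab'
  #27 SA[27]=14  'bbaaaaaababbabaaaabaab'
  #28 SA[28]=0  'bbaaaabbbbbbabbbaaaaaababbabaaaabaab'
  #29 SA[29]=24  'bbabaaaabaab'
  #30 SA[30]=10  'bbabbbaaaaaababbabaaaabaab'
  #31 SA[31]=13  'bbbaaaaaababbabaaaabaab'
  #32 SA[32]=9  'bbbabbbaaaaaababbabaaaabaab'
  #33 SA[33]=8  'bbbbabbbaaaaaababbabaaaabaab'
  #34 SA[34]=7  'bbbbbabbbaaaaaababbabaaaabaab'
  #35 SA[35]=6  'bbbbbbabbbaaaaaababbabaaaabaab'

[16, 17, 28, 18, 2, 29, 19, 3, 33, 30, 20, 4, 34, 26, 31, 21, 23, 12, 5, 35, 15, 27, 1, 32, 25, 22, 11, 14, 0, 24, 10, 13, 9, 8, 7, 6]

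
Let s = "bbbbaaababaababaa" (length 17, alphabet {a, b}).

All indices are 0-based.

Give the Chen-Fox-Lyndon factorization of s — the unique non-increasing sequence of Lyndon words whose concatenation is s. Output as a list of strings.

emit factor 1: 'b' (i=0, period=1)
emit factor 2: 'b' (i=1, period=1)
emit factor 3: 'b' (i=2, period=1)
emit factor 4: 'b' (i=3, period=1)
emit factor 5: 'aaababaabab' (i=4, period=11)
emit factor 6: 'a' (i=15, period=1)
emit factor 7: 'a' (i=16, period=1)

["b", "b", "b", "b", "aaababaabab", "a", "a"]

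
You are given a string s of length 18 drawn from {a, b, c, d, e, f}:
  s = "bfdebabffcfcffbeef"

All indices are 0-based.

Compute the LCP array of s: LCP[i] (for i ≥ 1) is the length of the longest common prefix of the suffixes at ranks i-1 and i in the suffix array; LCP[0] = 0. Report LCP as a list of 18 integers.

[0, 0, 1, 1, 2, 0, 2, 0, 0, 1, 1, 0, 1, 1, 3, 1, 1, 2]

sorted suffixes:
  #0 SA[0]=5  'abffcfcffbeef'
  #1 SA[1]=4  'babffcfcffbeef'
  #2 SA[2]=14  'beef'
  #3 SA[3]=0  'bfdebabffcfcffbeef'
  #4 SA[4]=6  'bffcfcffbeef'
  #5 SA[5]=9  'cfcffbeef'
  #6 SA[6]=11  'cffbeef'
  #7 SA[7]=2  'debabffcfcffbeef'
  #8 SA[8]=3  'ebabffcfcffbeef'
  #9 SA[9]=15  'eef'
  #10 SA[10]=16  'ef'
  #11 SA[11]=17  'f'
  #12 SA[12]=13  'fbeef'
  #13 SA[13]=8  'fcfcffbeef'
  #14 SA[14]=10  'fcffbeef'
  #15 SA[15]=1  'fdebabffcfcffbeef'
  #16 SA[16]=12  'ffbeef'
  #17 SA[17]=7  'ffcfcffbeef'

SA = [5, 4, 14, 0, 6, 9, 11, 2, 3, 15, 16, 17, 13, 8, 10, 1, 12, 7]
rank  pair      lcp
   1  s[5:],s[4:]  0  ''
   2  s[4:],s[14:]  1  'b'
   3  s[14:],s[0:]  1  'b'
   4  s[0:],s[6:]  2  'bf'
   5  s[6:],s[9:]  0  ''
   6  s[9:],s[11:]  2  'cf'
   7  s[11:],s[2:]  0  ''
   8  s[2:],s[3:]  0  ''
   9  s[3:],s[15:]  1  'e'
  10  s[15:],s[16:]  1  'e'
  11  s[16:],s[17:]  0  ''
  12  s[17:],s[13:]  1  'f'
  13  s[13:],s[8:]  1  'f'
  14  s[8:],s[10:]  3  'fcf'
  15  s[10:],s[1:]  1  'f'
  16  s[1:],s[12:]  1  'f'
  17  s[12:],s[7:]  2  'ff'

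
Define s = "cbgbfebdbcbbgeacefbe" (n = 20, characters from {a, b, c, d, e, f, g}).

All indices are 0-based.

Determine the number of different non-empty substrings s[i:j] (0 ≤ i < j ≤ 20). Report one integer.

195

sorted suffixes:
  #0 SA[0]=14  'acefbe'
  #1 SA[1]=10  'bbgeacefbe'
  #2 SA[2]=8  'bcbbgeacefbe'
  #3 SA[3]=6  'bdbcbbgeacefbe'
  #4 SA[4]=18  'be'
  #5 SA[5]=3  'bfebdbcbbgeacefbe'
  #6 SA[6]=1  'bgbfebdbcbbgeacefbe'
  #7 SA[7]=11  'bgeacefbe'
  #8 SA[8]=9  'cbbgeacefbe'
  #9 SA[9]=0  'cbgbfebdbcbbgeacefbe'
  #10 SA[10]=15  'cefbe'
  #11 SA[11]=7  'dbcbbgeacefbe'
  #12 SA[12]=19  'e'
  #13 SA[13]=13  'eacefbe'
  #14 SA[14]=5  'ebdbcbbgeacefbe'
  #15 SA[15]=16  'efbe'
  #16 SA[16]=17  'fbe'
  #17 SA[17]=4  'febdbcbbgeacefbe'
  #18 SA[18]=2  'gbfebdbcbbgeacefbe'
  #19 SA[19]=12  'geacefbe'

SA = [14, 10, 8, 6, 18, 3, 1, 11, 9, 0, 15, 7, 19, 13, 5, 16, 17, 4, 2, 12]
i: (SA[i-1],SA[i]) lcp shared
  1: (14,10) 0 ''
  2: (10,8) 1 'b'
  3: (8,6) 1 'b'
  4: (6,18) 1 'b'
  5: (18,3) 1 'b'
  6: (3,1) 1 'b'
  7: (1,11) 2 'bg'
  8: (11,9) 0 ''
  9: (9,0) 2 'cb'
  10: (0,15) 1 'c'
  11: (15,7) 0 ''
  12: (7,19) 0 ''
  13: (19,13) 1 'e'
  14: (13,5) 1 'e'
  15: (5,16) 1 'e'
  16: (16,17) 0 ''
  17: (17,4) 1 'f'
  18: (4,2) 0 ''
  19: (2,12) 1 'g'

n(n+1)/2 = 20·21/2 = 210
Σ LCP = 0 + 0 + 1 + 1 + 1 + 1 + 1 + 2 + 0 + 2 + 1 + 0 + 0 + 1 + 1 + 1 + 0 + 1 + 0 + 1 = 15
distinct = 210 − 15 = 195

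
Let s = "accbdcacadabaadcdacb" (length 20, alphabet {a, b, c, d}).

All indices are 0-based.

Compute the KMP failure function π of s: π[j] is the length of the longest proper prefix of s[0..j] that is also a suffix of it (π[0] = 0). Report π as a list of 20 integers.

[0, 0, 0, 0, 0, 0, 1, 2, 1, 0, 1, 0, 1, 1, 0, 0, 0, 1, 2, 0]

π[0] = 0
j=1 s[j]='c': π[1]=0 (border '')
j=2 s[j]='c': π[2]=0 (border '')
j=3 s[j]='b': π[3]=0 (border '')
j=4 s[j]='d': π[4]=0 (border '')
j=5 s[j]='c': π[5]=0 (border '')
j=6 s[j]='a': π[6]=1 (border 'a')
j=7 s[j]='c': π[7]=2 (border 'ac')
j=8 s[j]='a': k: 2→0; π[8]=1 (border 'a')
j=9 s[j]='d': k: 1→0; π[9]=0 (border '')
j=10 s[j]='a': π[10]=1 (border 'a')
j=11 s[j]='b': k: 1→0; π[11]=0 (border '')
j=12 s[j]='a': π[12]=1 (border 'a')
j=13 s[j]='a': k: 1→0; π[13]=1 (border 'a')
j=14 s[j]='d': k: 1→0; π[14]=0 (border '')
j=15 s[j]='c': π[15]=0 (border '')
j=16 s[j]='d': π[16]=0 (border '')
j=17 s[j]='a': π[17]=1 (border 'a')
j=18 s[j]='c': π[18]=2 (border 'ac')
j=19 s[j]='b': k: 2→0; π[19]=0 (border '')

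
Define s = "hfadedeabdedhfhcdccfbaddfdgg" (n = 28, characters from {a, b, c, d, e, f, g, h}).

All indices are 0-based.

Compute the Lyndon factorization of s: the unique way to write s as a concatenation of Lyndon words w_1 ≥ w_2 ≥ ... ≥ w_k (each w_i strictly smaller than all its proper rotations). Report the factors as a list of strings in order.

["h", "f", "adede", "abdedhfhcdccfbaddfdgg"]

emit factor 1: 'h' (i=0, period=1)
emit factor 2: 'f' (i=1, period=1)
emit factor 3: 'adede' (i=2, period=5)
emit factor 4: 'abdedhfhcdccfbaddfdgg' (i=7, period=21)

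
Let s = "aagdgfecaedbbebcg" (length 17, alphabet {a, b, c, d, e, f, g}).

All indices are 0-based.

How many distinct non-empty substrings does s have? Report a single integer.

143

sorted suffixes:
  #0 SA[0]=0  'aagdgfecaedbbebcg'
  #1 SA[1]=8  'aedbbebcg'
  #2 SA[2]=1  'agdgfecaedbbebcg'
  #3 SA[3]=11  'bbebcg'
  #4 SA[4]=14  'bcg'
  #5 SA[5]=12  'bebcg'
  #6 SA[6]=7  'caedbbebcg'
  #7 SA[7]=15  'cg'
  #8 SA[8]=10  'dbbebcg'
  #9 SA[9]=3  'dgfecaedbbebcg'
  #10 SA[10]=13  'ebcg'
  #11 SA[11]=6  'ecaedbbebcg'
  #12 SA[12]=9  'edbbebcg'
  #13 SA[13]=5  'fecaedbbebcg'
  #14 SA[14]=16  'g'
  #15 SA[15]=2  'gdgfecaedbbebcg'
  #16 SA[16]=4  'gfecaedbbebcg'

SA = [0, 8, 1, 11, 14, 12, 7, 15, 10, 3, 13, 6, 9, 5, 16, 2, 4]
rank  pair      lcp
   1  s[0:],s[8:]  1  'a'
   2  s[8:],s[1:]  1  'a'
   3  s[1:],s[11:]  0  ''
   4  s[11:],s[14:]  1  'b'
   5  s[14:],s[12:]  1  'b'
   6  s[12:],s[7:]  0  ''
   7  s[7:],s[15:]  1  'c'
   8  s[15:],s[10:]  0  ''
   9  s[10:],s[3:]  1  'd'
  10  s[3:],s[13:]  0  ''
  11  s[13:],s[6:]  1  'e'
  12  s[6:],s[9:]  1  'e'
  13  s[9:],s[5:]  0  ''
  14  s[5:],s[16:]  0  ''
  15  s[16:],s[2:]  1  'g'
  16  s[2:],s[4:]  1  'g'

n(n+1)/2 = 17·18/2 = 153
Σ LCP = 0 + 1 + 1 + 0 + 1 + 1 + 0 + 1 + 0 + 1 + 0 + 1 + 1 + 0 + 0 + 1 + 1 = 10
distinct = 153 − 10 = 143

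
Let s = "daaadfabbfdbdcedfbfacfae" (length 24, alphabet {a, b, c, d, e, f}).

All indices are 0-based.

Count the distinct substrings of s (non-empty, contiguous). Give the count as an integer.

277

rank | idx | suffix
   0 |   1 | aaadfabbfdbdcedfbfacfae
   1 |   2 | aadfabbfdbdcedfbfacfae
   2 |   6 | abbfdbdcedfbfacfae
   3 |  19 | acfae
   4 |   3 | adfabbfdbdcedfbfacfae
   5 |  22 | ae
   6 |   7 | bbfdbdcedfbfacfae
   7 |  11 | bdcedfbfacfae
   8 |  17 | bfacfae
   9 |   8 | bfdbdcedfbfacfae
  10 |  13 | cedfbfacfae
  11 |  20 | cfae
  12 |   0 | daaadfabbfdbdcedfbfacfae
  13 |  10 | dbdcedfbfacfae
  14 |  12 | dcedfbfacfae
  15 |   4 | dfabbfdbdcedfbfacfae
  16 |  15 | dfbfacfae
  17 |  23 | e
  18 |  14 | edfbfacfae
  19 |   5 | fabbfdbdcedfbfacfae
  20 |  18 | facfae
  21 |  21 | fae
  22 |  16 | fbfacfae
  23 |   9 | fdbdcedfbfacfae

SA = [1, 2, 6, 19, 3, 22, 7, 11, 17, 8, 13, 20, 0, 10, 12, 4, 15, 23, 14, 5, 18, 21, 16, 9]
[i] adj suffixes → lcp
  [1] 1/2 → 2 ('aa')
  [2] 2/6 → 1 ('a')
  [3] 6/19 → 1 ('a')
  [4] 19/3 → 1 ('a')
  [5] 3/22 → 1 ('a')
  [6] 22/7 → 0 ('')
  [7] 7/11 → 1 ('b')
  [8] 11/17 → 1 ('b')
  [9] 17/8 → 2 ('bf')
  [10] 8/13 → 0 ('')
  [11] 13/20 → 1 ('c')
  [12] 20/0 → 0 ('')
  [13] 0/10 → 1 ('d')
  [14] 10/12 → 1 ('d')
  [15] 12/4 → 1 ('d')
  [16] 4/15 → 2 ('df')
  [17] 15/23 → 0 ('')
  [18] 23/14 → 1 ('e')
  [19] 14/5 → 0 ('')
  [20] 5/18 → 2 ('fa')
  [21] 18/21 → 2 ('fa')
  [22] 21/16 → 1 ('f')
  [23] 16/9 → 1 ('f')

n(n+1)/2 = 24·25/2 = 300
Σ LCP = 0 + 2 + 1 + 1 + 1 + 1 + 0 + 1 + 1 + 2 + 0 + 1 + 0 + 1 + 1 + 1 + 2 + 0 + 1 + 0 + 2 + 2 + 1 + 1 = 23
distinct = 300 − 23 = 277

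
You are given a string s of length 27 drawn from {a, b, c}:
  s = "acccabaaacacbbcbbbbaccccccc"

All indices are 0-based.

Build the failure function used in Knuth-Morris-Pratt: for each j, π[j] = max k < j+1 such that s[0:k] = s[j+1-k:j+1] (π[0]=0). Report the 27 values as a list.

π[0] = 0
j=1 s[j]='c': π[1]=0 (border '')
j=2 s[j]='c': π[2]=0 (border '')
j=3 s[j]='c': π[3]=0 (border '')
j=4 s[j]='a': π[4]=1 (border 'a')
j=5 s[j]='b': k: 1→0; π[5]=0 (border '')
j=6 s[j]='a': π[6]=1 (border 'a')
j=7 s[j]='a': k: 1→0; π[7]=1 (border 'a')
j=8 s[j]='a': k: 1→0; π[8]=1 (border 'a')
j=9 s[j]='c': π[9]=2 (border 'ac')
j=10 s[j]='a': k: 2→0; π[10]=1 (border 'a')
j=11 s[j]='c': π[11]=2 (border 'ac')
j=12 s[j]='b': k: 2→0; π[12]=0 (border '')
j=13 s[j]='b': π[13]=0 (border '')
j=14 s[j]='c': π[14]=0 (border '')
j=15 s[j]='b': π[15]=0 (border '')
j=16 s[j]='b': π[16]=0 (border '')
j=17 s[j]='b': π[17]=0 (border '')
j=18 s[j]='b': π[18]=0 (border '')
j=19 s[j]='a': π[19]=1 (border 'a')
j=20 s[j]='c': π[20]=2 (border 'ac')
j=21 s[j]='c': π[21]=3 (border 'acc')
j=22 s[j]='c': π[22]=4 (border 'accc')
j=23 s[j]='c': k: 4→0; π[23]=0 (border '')
j=24 s[j]='c': π[24]=0 (border '')
j=25 s[j]='c': π[25]=0 (border '')
j=26 s[j]='c': π[26]=0 (border '')

[0, 0, 0, 0, 1, 0, 1, 1, 1, 2, 1, 2, 0, 0, 0, 0, 0, 0, 0, 1, 2, 3, 4, 0, 0, 0, 0]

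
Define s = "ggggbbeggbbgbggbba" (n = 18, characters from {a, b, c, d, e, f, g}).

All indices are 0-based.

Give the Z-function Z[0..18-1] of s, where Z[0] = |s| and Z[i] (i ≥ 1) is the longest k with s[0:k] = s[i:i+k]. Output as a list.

[18, 3, 2, 1, 0, 0, 0, 2, 1, 0, 0, 1, 0, 2, 1, 0, 0, 0]

Z[0]=18
i=1: fresh scan; Z[1]=3 extend→box=[1,4)
i=2: min(r-i=2, Z[1]=3)=2; Z[2]=2
i=3: min(r-i=1, Z[2]=2)=1; Z[3]=1
i=4: fresh scan; Z[4]=0
i=5: fresh scan; Z[5]=0
i=6: fresh scan; Z[6]=0
i=7: fresh scan; Z[7]=2 extend→box=[7,9)
i=8: min(r-i=1, Z[1]=3)=1; Z[8]=1
i=9: fresh scan; Z[9]=0
i=10: fresh scan; Z[10]=0
i=11: fresh scan; Z[11]=1 extend→box=[11,12)
i=12: fresh scan; Z[12]=0
i=13: fresh scan; Z[13]=2 extend→box=[13,15)
i=14: min(r-i=1, Z[1]=3)=1; Z[14]=1
i=15: fresh scan; Z[15]=0
i=16: fresh scan; Z[16]=0
i=17: fresh scan; Z[17]=0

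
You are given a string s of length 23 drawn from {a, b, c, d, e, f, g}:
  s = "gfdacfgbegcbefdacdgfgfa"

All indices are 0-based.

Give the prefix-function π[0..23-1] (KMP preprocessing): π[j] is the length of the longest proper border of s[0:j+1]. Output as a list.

π[0] = 0
j=1 s[j]='f': π[1]=0 (border '')
j=2 s[j]='d': π[2]=0 (border '')
j=3 s[j]='a': π[3]=0 (border '')
j=4 s[j]='c': π[4]=0 (border '')
j=5 s[j]='f': π[5]=0 (border '')
j=6 s[j]='g': π[6]=1 (border 'g')
j=7 s[j]='b': k: 1→0; π[7]=0 (border '')
j=8 s[j]='e': π[8]=0 (border '')
j=9 s[j]='g': π[9]=1 (border 'g')
j=10 s[j]='c': k: 1→0; π[10]=0 (border '')
j=11 s[j]='b': π[11]=0 (border '')
j=12 s[j]='e': π[12]=0 (border '')
j=13 s[j]='f': π[13]=0 (border '')
j=14 s[j]='d': π[14]=0 (border '')
j=15 s[j]='a': π[15]=0 (border '')
j=16 s[j]='c': π[16]=0 (border '')
j=17 s[j]='d': π[17]=0 (border '')
j=18 s[j]='g': π[18]=1 (border 'g')
j=19 s[j]='f': π[19]=2 (border 'gf')
j=20 s[j]='g': k: 2→0; π[20]=1 (border 'g')
j=21 s[j]='f': π[21]=2 (border 'gf')
j=22 s[j]='a': k: 2→0; π[22]=0 (border '')

[0, 0, 0, 0, 0, 0, 1, 0, 0, 1, 0, 0, 0, 0, 0, 0, 0, 0, 1, 2, 1, 2, 0]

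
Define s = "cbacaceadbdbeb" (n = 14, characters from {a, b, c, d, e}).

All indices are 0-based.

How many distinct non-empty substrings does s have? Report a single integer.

rank | idx | suffix
   0 |   2 | acaceadbdbeb
   1 |   4 | aceadbdbeb
   2 |   7 | adbdbeb
   3 |  13 | b
   4 |   1 | bacaceadbdbeb
   5 |   9 | bdbeb
   6 |  11 | beb
   7 |   3 | caceadbdbeb
   8 |   0 | cbacaceadbdbeb
   9 |   5 | ceadbdbeb
  10 |   8 | dbdbeb
  11 |  10 | dbeb
  12 |   6 | eadbdbeb
  13 |  12 | eb

SA = [2, 4, 7, 13, 1, 9, 11, 3, 0, 5, 8, 10, 6, 12]
[i] adj suffixes → lcp
  [1] 2/4 → 2 ('ac')
  [2] 4/7 → 1 ('a')
  [3] 7/13 → 0 ('')
  [4] 13/1 → 1 ('b')
  [5] 1/9 → 1 ('b')
  [6] 9/11 → 1 ('b')
  [7] 11/3 → 0 ('')
  [8] 3/0 → 1 ('c')
  [9] 0/5 → 1 ('c')
  [10] 5/8 → 0 ('')
  [11] 8/10 → 2 ('db')
  [12] 10/6 → 0 ('')
  [13] 6/12 → 1 ('e')

n(n+1)/2 = 14·15/2 = 105
Σ LCP = 0 + 2 + 1 + 0 + 1 + 1 + 1 + 0 + 1 + 1 + 0 + 2 + 0 + 1 = 11
distinct = 105 − 11 = 94

94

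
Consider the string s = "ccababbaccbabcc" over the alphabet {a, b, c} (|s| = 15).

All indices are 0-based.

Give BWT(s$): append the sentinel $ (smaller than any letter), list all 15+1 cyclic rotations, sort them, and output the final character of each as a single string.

rank  rotation          last
    0  $ccababbaccbabcc  c
    1  ababbaccbabcc$cc  c
    2  abbaccbabcc$ccab  b
    3  abcc$ccababbaccb  b
    4  accbabcc$ccababb  b
    5  babbaccbabcc$cca  a
    6  babcc$ccababbacc  c
    7  baccbabcc$ccabab  b
    8  bbaccbabcc$ccaba  a
    9  bcc$ccababbaccba  a
   10  c$ccababbaccbabc  c
   11  cababbaccbabcc$c  c
   12  cbabcc$ccababbac  c
   13  cc$ccababbaccbab  b
   14  ccababbaccbabcc$  $
   15  ccbabcc$ccababba  a

ccbbbacbaacccb$a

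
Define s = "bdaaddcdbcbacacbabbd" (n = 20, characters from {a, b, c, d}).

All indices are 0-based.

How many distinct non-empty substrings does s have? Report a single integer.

189

rank | idx | suffix
   0 |   2 | aaddcdbcbacacbabbd
   1 |  16 | abbd
   2 |  11 | acacbabbd
   3 |  13 | acbabbd
   4 |   3 | addcdbcbacacbabbd
   5 |  15 | babbd
   6 |  10 | bacacbabbd
   7 |  17 | bbd
   8 |   8 | bcbacacbabbd
   9 |  18 | bd
  10 |   0 | bdaaddcdbcbacacbabbd
  11 |  12 | cacbabbd
  12 |  14 | cbabbd
  13 |   9 | cbacacbabbd
  14 |   6 | cdbcbacacbabbd
  15 |  19 | d
  16 |   1 | daaddcdbcbacacbabbd
  17 |   7 | dbcbacacbabbd
  18 |   5 | dcdbcbacacbabbd
  19 |   4 | ddcdbcbacacbabbd

SA = [2, 16, 11, 13, 3, 15, 10, 17, 8, 18, 0, 12, 14, 9, 6, 19, 1, 7, 5, 4]
i: (SA[i-1],SA[i]) lcp shared
  1: (2,16) 1 'a'
  2: (16,11) 1 'a'
  3: (11,13) 2 'ac'
  4: (13,3) 1 'a'
  5: (3,15) 0 ''
  6: (15,10) 2 'ba'
  7: (10,17) 1 'b'
  8: (17,8) 1 'b'
  9: (8,18) 1 'b'
  10: (18,0) 2 'bd'
  11: (0,12) 0 ''
  12: (12,14) 1 'c'
  13: (14,9) 3 'cba'
  14: (9,6) 1 'c'
  15: (6,19) 0 ''
  16: (19,1) 1 'd'
  17: (1,7) 1 'd'
  18: (7,5) 1 'd'
  19: (5,4) 1 'd'

n(n+1)/2 = 20·21/2 = 210
Σ LCP = 0 + 1 + 1 + 2 + 1 + 0 + 2 + 1 + 1 + 1 + 2 + 0 + 1 + 3 + 1 + 0 + 1 + 1 + 1 + 1 = 21
distinct = 210 − 21 = 189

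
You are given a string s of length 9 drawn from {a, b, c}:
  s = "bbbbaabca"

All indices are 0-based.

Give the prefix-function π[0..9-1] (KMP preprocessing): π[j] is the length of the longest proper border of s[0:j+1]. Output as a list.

π[0] = 0
j=1 s[j]='b': π[1]=1 (border 'b')
j=2 s[j]='b': π[2]=2 (border 'bb')
j=3 s[j]='b': π[3]=3 (border 'bbb')
j=4 s[j]='a': k: 3→2→1→0; π[4]=0 (border '')
j=5 s[j]='a': π[5]=0 (border '')
j=6 s[j]='b': π[6]=1 (border 'b')
j=7 s[j]='c': k: 1→0; π[7]=0 (border '')
j=8 s[j]='a': π[8]=0 (border '')

[0, 1, 2, 3, 0, 0, 1, 0, 0]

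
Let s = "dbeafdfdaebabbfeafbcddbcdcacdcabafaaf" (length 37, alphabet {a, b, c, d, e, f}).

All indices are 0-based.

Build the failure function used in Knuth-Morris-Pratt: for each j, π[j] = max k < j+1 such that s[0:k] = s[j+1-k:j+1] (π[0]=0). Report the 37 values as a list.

π[0] = 0
j=1 s[j]='b': π[1]=0 (border '')
j=2 s[j]='e': π[2]=0 (border '')
j=3 s[j]='a': π[3]=0 (border '')
j=4 s[j]='f': π[4]=0 (border '')
j=5 s[j]='d': π[5]=1 (border 'd')
j=6 s[j]='f': k: 1→0; π[6]=0 (border '')
j=7 s[j]='d': π[7]=1 (border 'd')
j=8 s[j]='a': k: 1→0; π[8]=0 (border '')
j=9 s[j]='e': π[9]=0 (border '')
j=10 s[j]='b': π[10]=0 (border '')
j=11 s[j]='a': π[11]=0 (border '')
j=12 s[j]='b': π[12]=0 (border '')
j=13 s[j]='b': π[13]=0 (border '')
j=14 s[j]='f': π[14]=0 (border '')
j=15 s[j]='e': π[15]=0 (border '')
j=16 s[j]='a': π[16]=0 (border '')
j=17 s[j]='f': π[17]=0 (border '')
j=18 s[j]='b': π[18]=0 (border '')
j=19 s[j]='c': π[19]=0 (border '')
j=20 s[j]='d': π[20]=1 (border 'd')
j=21 s[j]='d': k: 1→0; π[21]=1 (border 'd')
j=22 s[j]='b': π[22]=2 (border 'db')
j=23 s[j]='c': k: 2→0; π[23]=0 (border '')
j=24 s[j]='d': π[24]=1 (border 'd')
j=25 s[j]='c': k: 1→0; π[25]=0 (border '')
j=26 s[j]='a': π[26]=0 (border '')
j=27 s[j]='c': π[27]=0 (border '')
j=28 s[j]='d': π[28]=1 (border 'd')
j=29 s[j]='c': k: 1→0; π[29]=0 (border '')
j=30 s[j]='a': π[30]=0 (border '')
j=31 s[j]='b': π[31]=0 (border '')
j=32 s[j]='a': π[32]=0 (border '')
j=33 s[j]='f': π[33]=0 (border '')
j=34 s[j]='a': π[34]=0 (border '')
j=35 s[j]='a': π[35]=0 (border '')
j=36 s[j]='f': π[36]=0 (border '')

[0, 0, 0, 0, 0, 1, 0, 1, 0, 0, 0, 0, 0, 0, 0, 0, 0, 0, 0, 0, 1, 1, 2, 0, 1, 0, 0, 0, 1, 0, 0, 0, 0, 0, 0, 0, 0]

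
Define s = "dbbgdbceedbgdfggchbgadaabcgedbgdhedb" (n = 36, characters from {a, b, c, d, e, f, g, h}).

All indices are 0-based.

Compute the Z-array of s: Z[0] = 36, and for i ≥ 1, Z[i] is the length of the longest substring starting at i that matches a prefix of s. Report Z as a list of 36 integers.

Z[0]=36
i=1: outside box; Z[1]=0
i=2: outside box; Z[2]=0
i=3: outside box; Z[3]=0
i=4: outside box; Z[4]=2 extend→box=[4,6)
i=5: min(r-i=1, Z[1]=0)=0; Z[5]=0
i=6: outside box; Z[6]=0
i=7: outside box; Z[7]=0
i=8: outside box; Z[8]=0
i=9: outside box; Z[9]=2 extend→box=[9,11)
i=10: min(r-i=1, Z[1]=0)=0; Z[10]=0
i=11: outside box; Z[11]=0
i=12: outside box; Z[12]=1 extend→box=[12,13)
i=13: outside box; Z[13]=0
i=14: outside box; Z[14]=0
i=15: outside box; Z[15]=0
i=16: outside box; Z[16]=0
i=17: outside box; Z[17]=0
i=18: outside box; Z[18]=0
i=19: outside box; Z[19]=0
i=20: outside box; Z[20]=0
i=21: outside box; Z[21]=1 extend→box=[21,22)
i=22: outside box; Z[22]=0
i=23: outside box; Z[23]=0
i=24: outside box; Z[24]=0
i=25: outside box; Z[25]=0
i=26: outside box; Z[26]=0
i=27: outside box; Z[27]=0
i=28: outside box; Z[28]=2 extend→box=[28,30)
i=29: min(r-i=1, Z[1]=0)=0; Z[29]=0
i=30: outside box; Z[30]=0
i=31: outside box; Z[31]=1 extend→box=[31,32)
i=32: outside box; Z[32]=0
i=33: outside box; Z[33]=0
i=34: outside box; Z[34]=2 extend→box=[34,36)
i=35: min(r-i=1, Z[1]=0)=0; Z[35]=0

[36, 0, 0, 0, 2, 0, 0, 0, 0, 2, 0, 0, 1, 0, 0, 0, 0, 0, 0, 0, 0, 1, 0, 0, 0, 0, 0, 0, 2, 0, 0, 1, 0, 0, 2, 0]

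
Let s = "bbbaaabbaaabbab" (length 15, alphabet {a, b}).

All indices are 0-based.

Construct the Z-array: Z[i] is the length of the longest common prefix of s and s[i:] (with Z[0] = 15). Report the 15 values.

[15, 2, 1, 0, 0, 0, 2, 1, 0, 0, 0, 2, 1, 0, 1]

Z[0]=15
i=1: fresh scan; Z[1]=2 scan→box=[1,3)
i=2: min(r-i=1, Z[1]=2)=1; Z[2]=1
i=3: fresh scan; Z[3]=0
i=4: fresh scan; Z[4]=0
i=5: fresh scan; Z[5]=0
i=6: fresh scan; Z[6]=2 scan→box=[6,8)
i=7: min(r-i=1, Z[1]=2)=1; Z[7]=1
i=8: fresh scan; Z[8]=0
i=9: fresh scan; Z[9]=0
i=10: fresh scan; Z[10]=0
i=11: fresh scan; Z[11]=2 scan→box=[11,13)
i=12: min(r-i=1, Z[1]=2)=1; Z[12]=1
i=13: fresh scan; Z[13]=0
i=14: fresh scan; Z[14]=1 scan→box=[14,15)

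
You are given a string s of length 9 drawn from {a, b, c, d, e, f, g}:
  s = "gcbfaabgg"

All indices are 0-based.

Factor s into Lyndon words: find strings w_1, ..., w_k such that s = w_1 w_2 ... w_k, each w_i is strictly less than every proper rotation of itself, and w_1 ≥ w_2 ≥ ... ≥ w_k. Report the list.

["g", "c", "bf", "aabgg"]

emit factor 1: 'g' (i=0, period=1)
emit factor 2: 'c' (i=1, period=1)
emit factor 3: 'bf' (i=2, period=2)
emit factor 4: 'aabgg' (i=4, period=5)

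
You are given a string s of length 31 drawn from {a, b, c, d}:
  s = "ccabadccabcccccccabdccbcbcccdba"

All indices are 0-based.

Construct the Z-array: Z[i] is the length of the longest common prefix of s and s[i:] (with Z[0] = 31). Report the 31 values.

[31, 1, 0, 0, 0, 0, 4, 1, 0, 0, 2, 2, 2, 2, 2, 4, 1, 0, 0, 0, 2, 1, 0, 1, 0, 2, 2, 1, 0, 0, 0]

Z[0]=31
i=1: i≥r, start 0; Z[1]=1 scan→box=[1,2)
i=2: i≥r, start 0; Z[2]=0
i=3: i≥r, start 0; Z[3]=0
i=4: i≥r, start 0; Z[4]=0
i=5: i≥r, start 0; Z[5]=0
i=6: i≥r, start 0; Z[6]=4 scan→box=[6,10)
i=7: min(r-i=3, Z[1]=1)=1; Z[7]=1
i=8: min(r-i=2, Z[2]=0)=0; Z[8]=0
i=9: min(r-i=1, Z[3]=0)=0; Z[9]=0
i=10: i≥r, start 0; Z[10]=2 scan→box=[10,12)
i=11: min(r-i=1, Z[1]=1)=1; Z[11]=2 scan→box=[11,13)
i=12: min(r-i=1, Z[1]=1)=1; Z[12]=2 scan→box=[12,14)
i=13: min(r-i=1, Z[1]=1)=1; Z[13]=2 scan→box=[13,15)
i=14: min(r-i=1, Z[1]=1)=1; Z[14]=2 scan→box=[14,16)
i=15: min(r-i=1, Z[1]=1)=1; Z[15]=4 scan→box=[15,19)
i=16: min(r-i=3, Z[1]=1)=1; Z[16]=1
i=17: min(r-i=2, Z[2]=0)=0; Z[17]=0
i=18: min(r-i=1, Z[3]=0)=0; Z[18]=0
i=19: i≥r, start 0; Z[19]=0
i=20: i≥r, start 0; Z[20]=2 scan→box=[20,22)
i=21: min(r-i=1, Z[1]=1)=1; Z[21]=1
i=22: i≥r, start 0; Z[22]=0
i=23: i≥r, start 0; Z[23]=1 scan→box=[23,24)
i=24: i≥r, start 0; Z[24]=0
i=25: i≥r, start 0; Z[25]=2 scan→box=[25,27)
i=26: min(r-i=1, Z[1]=1)=1; Z[26]=2 scan→box=[26,28)
i=27: min(r-i=1, Z[1]=1)=1; Z[27]=1
i=28: i≥r, start 0; Z[28]=0
i=29: i≥r, start 0; Z[29]=0
i=30: i≥r, start 0; Z[30]=0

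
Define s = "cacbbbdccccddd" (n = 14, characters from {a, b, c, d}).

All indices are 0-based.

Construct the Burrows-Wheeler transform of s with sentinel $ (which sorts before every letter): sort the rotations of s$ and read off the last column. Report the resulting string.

rank  rotation         last
    0  $cacbbbdccccddd  d
    1  acbbbdccccddd$c  c
    2  bbbdccccddd$cac  c
    3  bbdccccddd$cacb  b
    4  bdccccddd$cacbb  b
    5  cacbbbdccccddd$  $
    6  cbbbdccccddd$ca  a
    7  ccccddd$cacbbbd  d
    8  cccddd$cacbbbdc  c
    9  ccddd$cacbbbdcc  c
   10  cddd$cacbbbdccc  c
   11  d$cacbbbdccccdd  d
   12  dccccddd$cacbbb  b
   13  dd$cacbbbdccccd  d
   14  ddd$cacbbbdcccc  c

dccbb$adcccdbdc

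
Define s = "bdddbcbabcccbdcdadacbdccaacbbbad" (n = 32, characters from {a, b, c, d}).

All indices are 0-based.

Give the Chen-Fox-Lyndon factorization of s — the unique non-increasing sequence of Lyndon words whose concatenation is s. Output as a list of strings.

emit factor 1: 'bddd' (i=0, period=4)
emit factor 2: 'bc' (i=4, period=2)
emit factor 3: 'b' (i=6, period=1)
emit factor 4: 'abcccbdcdadacbdcc' (i=7, period=17)
emit factor 5: 'aacbbbad' (i=24, period=8)

["bddd", "bc", "b", "abcccbdcdadacbdcc", "aacbbbad"]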